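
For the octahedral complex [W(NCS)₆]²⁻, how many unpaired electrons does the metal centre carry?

2

Each NCS⁻ contributes -1; 6 × (-1) = -6. With overall charge -2, W is in the +4 oxidation state.
W sits in group 6; removing 4 electrons leaves W⁴⁺ with 6 − 4 = 2 d electrons.
Configuration: t2g^2 e_g^0, giving 2 unpaired electrons.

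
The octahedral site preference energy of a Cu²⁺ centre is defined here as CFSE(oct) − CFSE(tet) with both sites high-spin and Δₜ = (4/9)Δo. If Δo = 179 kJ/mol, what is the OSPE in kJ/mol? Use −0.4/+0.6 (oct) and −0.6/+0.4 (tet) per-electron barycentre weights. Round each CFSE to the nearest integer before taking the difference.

Cu is in group 11, so Cu²⁺ is d⁹ (11 − 2 = 9).
In an octahedral site d⁹ (HS) is t₂g⁶ eg³, giving CFSE(oct) = -0.6Δo = -107 kJ/mol.
In a tetrahedral site the filling is e⁴ t₂⁵: CFSE(tet) = -0.4Δₜ = -0.4 × (4/9)(179) = -32 kJ/mol.
OSPE = -107 − (-32) = -75 kJ/mol.

-75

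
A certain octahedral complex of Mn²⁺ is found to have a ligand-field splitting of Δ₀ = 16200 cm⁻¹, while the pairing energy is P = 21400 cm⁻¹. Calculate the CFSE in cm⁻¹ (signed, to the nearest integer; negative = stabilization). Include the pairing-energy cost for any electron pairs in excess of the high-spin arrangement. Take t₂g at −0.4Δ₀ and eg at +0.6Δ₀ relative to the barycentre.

0

Mn is in group 7, so Mn²⁺ is d⁵ (7 − 2 = 5).
Here Δ₀ < P (16200 < 21400), so the high-spin state is favoured.
Configuration: t₂g³ eg².
Orbital CFSE = 0.0Δ₀ = 0.0 × 16200 = 0 cm⁻¹.
High-spin has no excess pairs, so no pairing correction applies.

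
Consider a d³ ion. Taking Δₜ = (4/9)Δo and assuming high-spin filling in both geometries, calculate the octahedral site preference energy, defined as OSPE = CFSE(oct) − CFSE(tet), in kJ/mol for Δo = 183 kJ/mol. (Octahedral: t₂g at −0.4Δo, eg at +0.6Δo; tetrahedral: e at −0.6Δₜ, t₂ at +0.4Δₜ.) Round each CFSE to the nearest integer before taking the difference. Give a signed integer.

-155

Octahedral high-spin t2g^3 e_g^0: CFSE = -1.2 × 183 = -220 kJ/mol.
Tetrahedral e^2 t2^1 gives -0.8Δₜ = -0.8 × (4/9) × 183 = -65 kJ/mol.
OSPE = -220 − (-65) = -155 kJ/mol.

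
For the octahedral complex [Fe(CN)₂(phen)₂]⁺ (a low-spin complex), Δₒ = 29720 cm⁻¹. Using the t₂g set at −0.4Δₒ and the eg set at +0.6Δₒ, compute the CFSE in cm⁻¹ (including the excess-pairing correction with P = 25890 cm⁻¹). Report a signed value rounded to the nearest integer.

-7660

Ligand charges: 2×(-1) from CN⁻ and 2×(+0) from phen sum to -2; with overall charge +1, Fe is +3.
Fe is in group 8, so Fe³⁺ is d⁵ (8 − 3 = 5).
The d⁵ electrons fill as t₂g⁵ eg⁰.
CFSE(orbital) = 5×(-0.4Δₒ) + 0×(0.6Δₒ) = -2.0Δₒ; with Δₒ = 29720 cm⁻¹ that is -59440 cm⁻¹.
High-spin d⁵ would be t₂g³ eg² with 0 pairs; low-spin has 2, so 2 excess pairs cost +2P = +51780 cm⁻¹.
Overall CFSE = -59440 + 51780 = -7660 cm⁻¹.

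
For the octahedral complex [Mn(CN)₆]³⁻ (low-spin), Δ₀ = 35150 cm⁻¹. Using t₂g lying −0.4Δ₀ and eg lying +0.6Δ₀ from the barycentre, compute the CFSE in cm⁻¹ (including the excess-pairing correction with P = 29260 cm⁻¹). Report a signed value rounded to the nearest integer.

-26980

Each CN⁻ contributes -1; 6 × (-1) = -6. With overall charge -3, Mn is in the +3 oxidation state.
Mn sits in group 7; removing 3 electrons leaves Mn³⁺ with 7 − 3 = 4 d electrons.
Configuration: t₂g⁴ eg⁰.
CFSE(orbital) = 4×(-0.4Δ₀) + 0×(0.6Δ₀) = -1.6Δ₀; with Δ₀ = 35150 cm⁻¹ that is -56240 cm⁻¹.
High-spin d⁴ would be t₂g³ eg¹ with 0 pairs; low-spin has 1, so 1 excess pair costs +1P = +29260 cm⁻¹.
Combining: -56240 + 29260 = -26980 cm⁻¹.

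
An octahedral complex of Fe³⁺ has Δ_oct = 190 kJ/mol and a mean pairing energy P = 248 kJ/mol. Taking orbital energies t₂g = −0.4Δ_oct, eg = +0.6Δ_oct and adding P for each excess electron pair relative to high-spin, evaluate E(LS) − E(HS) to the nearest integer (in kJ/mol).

Group 8 minus oxidation state +3 gives a d⁵ configuration for Fe³⁺.
In the high-spin limit (t₂g³ eg²) the orbital term is 0.0Δ_oct = 0 kJ/mol, with no excess pairing.
Low-spin: t₂g⁵ eg⁰, orbital CFSE = -2.0Δ_oct = -380 kJ/mol; plus 2 excess pairs × P = +496 kJ/mol; total 116 kJ/mol.
E(LS) − E(HS) = 116 − (0) = 116 kJ/mol.

116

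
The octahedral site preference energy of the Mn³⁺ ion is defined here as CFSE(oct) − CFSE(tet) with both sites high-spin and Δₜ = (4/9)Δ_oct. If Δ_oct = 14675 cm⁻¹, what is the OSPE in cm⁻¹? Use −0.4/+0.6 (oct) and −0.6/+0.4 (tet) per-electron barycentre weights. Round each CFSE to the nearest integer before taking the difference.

Mn sits in group 7; removing 3 electrons leaves Mn³⁺ with 7 − 3 = 4 d electrons.
In an octahedral site d⁴ (HS) is t₂g³ eg¹, giving CFSE(oct) = -0.6Δ_oct = -8805 cm⁻¹.
In a tetrahedral site the filling is e² t₂²: CFSE(tet) = -0.4Δₜ = -0.4 × (4/9)(14675) = -2609 cm⁻¹.
OSPE = -8805 − (-2609) = -6196 cm⁻¹.

-6196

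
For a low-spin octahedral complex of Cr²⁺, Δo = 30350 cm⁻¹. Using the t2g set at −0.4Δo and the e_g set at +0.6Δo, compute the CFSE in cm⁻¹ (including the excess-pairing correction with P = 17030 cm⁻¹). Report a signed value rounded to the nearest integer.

Cr is in group 6, so Cr²⁺ is d⁴ (6 − 2 = 4).
Configuration: t2g^4 e_g^0.
The orbital stabilization is -1.6Δo = -1.6 × 30350 = -48560 cm⁻¹.
High-spin d⁴ would be t2g^3 e_g^1 with 0 pairs; low-spin has 1, so 1 excess pair costs +1P = +17030 cm⁻¹.
Combining: -48560 + 17030 = -31530 cm⁻¹.

-31530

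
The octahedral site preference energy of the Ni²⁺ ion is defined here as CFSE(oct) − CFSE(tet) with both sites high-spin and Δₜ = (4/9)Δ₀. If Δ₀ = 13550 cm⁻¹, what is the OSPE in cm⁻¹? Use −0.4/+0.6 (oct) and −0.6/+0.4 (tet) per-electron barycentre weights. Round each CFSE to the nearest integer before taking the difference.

Ni is in group 10, so Ni²⁺ is d⁸ (10 − 2 = 8).
Octahedral (high-spin): t2g^6 e_g^2, CFSE = 6(−0.4) + 2(+0.6) = -1.2Δ₀ = -1.2 × 13550 = -16260 cm⁻¹.
Tetrahedral: e^4 t2^4, CFSE = 4(−0.6) + 4(+0.4) = -0.8Δₜ = -0.8 × (4/9) × 13550 = -4818 cm⁻¹.
OSPE = -16260 − (-4818) = -11442 cm⁻¹.

-11442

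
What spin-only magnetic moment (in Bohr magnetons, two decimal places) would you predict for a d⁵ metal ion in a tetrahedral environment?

5.92 Bohr magnetons

With tetrahedral geometry the complex is necessarily high-spin.
Configuration: e^2 t2^3 → 5 unpaired electrons.
μ(spin-only) = √[5(5+2)] = √35 ≈ 5.92 Bohr magnetons.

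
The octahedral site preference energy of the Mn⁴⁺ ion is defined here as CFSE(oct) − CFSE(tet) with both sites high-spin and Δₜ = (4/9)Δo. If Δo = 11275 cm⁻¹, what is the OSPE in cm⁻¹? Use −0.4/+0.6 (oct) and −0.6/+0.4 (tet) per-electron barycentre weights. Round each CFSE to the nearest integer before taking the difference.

Mn is in group 7, so Mn⁴⁺ is d³ (7 − 4 = 3).
Octahedral (high-spin): t₂g³ eg⁰, CFSE = 3(−0.4) + 0(+0.6) = -1.2Δo = -1.2 × 11275 = -13530 cm⁻¹.
Tetrahedral: e² t₂¹, CFSE = 2(−0.6) + 1(+0.4) = -0.8Δₜ = -0.8 × (4/9) × 11275 = -4009 cm⁻¹.
OSPE = -13530 − (-4009) = -9521 cm⁻¹.

-9521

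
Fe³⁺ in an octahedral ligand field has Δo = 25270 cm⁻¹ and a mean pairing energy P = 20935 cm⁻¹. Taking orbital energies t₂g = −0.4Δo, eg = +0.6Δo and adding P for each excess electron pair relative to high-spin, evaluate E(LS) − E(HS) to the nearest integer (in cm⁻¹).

Fe³⁺: group 8, so d-count = 8 − 3 = 5.
In the high-spin limit (t₂g³ eg²) the orbital term is 0.0Δo = 0 cm⁻¹, with no excess pairing.
Low-spin: t₂g⁵ eg⁰, orbital CFSE = -2.0Δo = -50540 cm⁻¹; plus 2 excess pairs × P = +41870 cm⁻¹; total -8670 cm⁻¹.
Thus E(LS) − E(HS) = -8670 cm⁻¹.

-8670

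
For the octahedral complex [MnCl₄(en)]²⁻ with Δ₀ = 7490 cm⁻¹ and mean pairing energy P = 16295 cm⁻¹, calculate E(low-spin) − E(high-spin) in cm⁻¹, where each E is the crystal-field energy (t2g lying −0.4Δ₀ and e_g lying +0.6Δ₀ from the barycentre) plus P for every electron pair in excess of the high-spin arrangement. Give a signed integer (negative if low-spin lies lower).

17610

Ligand charges: 4×(-1) from Cl⁻ and 1×(+0) from en sum to -4; with overall charge -2, Mn is +2.
Mn²⁺: group 7, so d-count = 7 − 2 = 5.
High-spin d⁵ fills as t2g^3 e_g^2 with CFSE 3(−0.4) + 2(+0.6) = 0.0Δ₀ = 0 cm⁻¹.
Low-spin t2g^5 e_g^0 gives -2.0Δ₀ = -14980 cm⁻¹, but forming 2 extra pairs costs 2P = 32590 cm⁻¹, so E(LS) = -14980 + 32590 = 17610 cm⁻¹.
E(LS) − E(HS) = 17610 − (0) = 17610 cm⁻¹.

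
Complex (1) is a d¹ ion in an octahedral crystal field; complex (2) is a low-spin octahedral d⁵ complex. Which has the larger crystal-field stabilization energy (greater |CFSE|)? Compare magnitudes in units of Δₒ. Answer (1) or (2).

(2)

(1): For octahedral d¹ the high- and low-spin configurations coincide; t₂g¹ eg⁰, CFSE = -0.4Δₒ.
(2): t₂g⁵ eg⁰, CFSE = -2.0Δₒ.
So (2) has the larger |CFSE|.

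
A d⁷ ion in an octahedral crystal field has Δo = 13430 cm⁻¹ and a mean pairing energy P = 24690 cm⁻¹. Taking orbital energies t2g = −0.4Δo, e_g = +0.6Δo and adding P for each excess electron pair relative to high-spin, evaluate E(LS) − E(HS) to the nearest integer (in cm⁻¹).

High-spin d⁷ fills as t2g^5 e_g^2 with CFSE 5(−0.4) + 2(+0.6) = -0.8Δo = -10744 cm⁻¹.
Low-spin: t2g^6 e_g^1, orbital CFSE = -1.8Δo = -24174 cm⁻¹; plus 1 excess pair × P = +24690 cm⁻¹; total 516 cm⁻¹.
E(LS) − E(HS) = 516 − (-10744) = 11260 cm⁻¹.

11260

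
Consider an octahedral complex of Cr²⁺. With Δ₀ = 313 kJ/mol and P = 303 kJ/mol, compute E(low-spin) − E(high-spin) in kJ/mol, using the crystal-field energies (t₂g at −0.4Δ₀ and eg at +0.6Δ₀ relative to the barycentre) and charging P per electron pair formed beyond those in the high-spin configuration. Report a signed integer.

-10

Group 6 minus oxidation state +2 gives a d⁴ configuration for Cr²⁺.
High-spin: t₂g³ eg¹, CFSE = -0.6Δ₀ = -188 kJ/mol.
Low-spin: t₂g⁴ eg⁰, orbital CFSE = -1.6Δ₀ = -501 kJ/mol; plus 1 excess pair × P = +303 kJ/mol; total -198 kJ/mol.
E(LS) − E(HS) = -198 − (-188) = -10 kJ/mol.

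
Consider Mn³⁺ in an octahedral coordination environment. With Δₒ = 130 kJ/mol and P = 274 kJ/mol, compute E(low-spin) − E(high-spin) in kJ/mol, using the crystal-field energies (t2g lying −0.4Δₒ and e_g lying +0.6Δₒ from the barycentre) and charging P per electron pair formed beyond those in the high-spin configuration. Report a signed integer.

Mn³⁺: group 7, so d-count = 7 − 3 = 4.
High-spin d⁴ fills as t2g^3 e_g^1 with CFSE 3(−0.4) + 1(+0.6) = -0.6Δₒ = -78 kJ/mol.
For low-spin the configuration is t2g^4 e_g^0: orbital energy -1.6 × 130 = -208 kJ/mol, and 1 additional pair relative to high-spin adds 274 kJ/mol, giving 66 kJ/mol.
E(LS) − E(HS) = 66 − (-78) = 144 kJ/mol.

144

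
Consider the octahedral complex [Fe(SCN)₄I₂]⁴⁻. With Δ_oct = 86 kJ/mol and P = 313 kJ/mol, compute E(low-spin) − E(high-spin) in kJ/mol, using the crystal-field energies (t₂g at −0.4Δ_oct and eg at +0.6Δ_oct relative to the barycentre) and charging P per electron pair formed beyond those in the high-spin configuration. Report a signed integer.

Ligand charges: 4×(-1) from SCN⁻ and 2×(-1) from I⁻ sum to -6; with overall charge -4, Fe is +2.
Fe is in group 8, so Fe²⁺ is d⁶ (8 − 2 = 6).
High-spin d⁶ fills as t₂g⁴ eg² with CFSE 4(−0.4) + 2(+0.6) = -0.4Δ_oct = -34 kJ/mol.
Low-spin: t₂g⁶ eg⁰, orbital CFSE = -2.4Δ_oct = -206 kJ/mol; plus 2 excess pairs × P = +626 kJ/mol; total 420 kJ/mol.
The difference is 420 − (-34) = 454 kJ/mol, so high-spin lies lower.

454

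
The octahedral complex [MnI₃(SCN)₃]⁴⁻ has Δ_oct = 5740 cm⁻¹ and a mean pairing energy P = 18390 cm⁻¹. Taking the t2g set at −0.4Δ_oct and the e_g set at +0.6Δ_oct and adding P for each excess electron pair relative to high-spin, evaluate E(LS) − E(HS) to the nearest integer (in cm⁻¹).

25300

Ligand charges: 3×(-1) from I⁻ and 3×(-1) from SCN⁻ sum to -6; with overall charge -4, Mn is +2.
Group 7 minus oxidation state +2 gives a d⁵ configuration for Mn²⁺.
High-spin: t2g^3 e_g^2, CFSE = 0.0Δ_oct = 0 cm⁻¹.
For low-spin the configuration is t2g^5 e_g^0: orbital energy -2.0 × 5740 = -11480 cm⁻¹, and 2 additional pairs relative to high-spin add 36780 cm⁻¹, giving 25300 cm⁻¹.
The difference is 25300 − (0) = 25300 cm⁻¹, so high-spin lies lower.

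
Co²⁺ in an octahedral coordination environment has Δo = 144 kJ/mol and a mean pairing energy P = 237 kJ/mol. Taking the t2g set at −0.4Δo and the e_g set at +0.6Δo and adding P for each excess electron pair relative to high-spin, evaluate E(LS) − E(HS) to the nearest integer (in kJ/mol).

93

Co sits in group 9; removing 2 electrons leaves Co²⁺ with 9 − 2 = 7 d electrons.
High-spin: t2g^5 e_g^2, CFSE = -0.8Δo = -115 kJ/mol.
Low-spin: t2g^6 e_g^1, orbital CFSE = -1.8Δo = -259 kJ/mol; plus 1 excess pair × P = +237 kJ/mol; total -22 kJ/mol.
E(LS) − E(HS) = -22 − (-115) = 93 kJ/mol.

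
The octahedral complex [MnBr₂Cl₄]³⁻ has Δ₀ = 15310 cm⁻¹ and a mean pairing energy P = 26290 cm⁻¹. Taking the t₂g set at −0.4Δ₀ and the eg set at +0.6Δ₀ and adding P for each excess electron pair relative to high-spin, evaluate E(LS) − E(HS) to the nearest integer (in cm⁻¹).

10980

Ligand charges: 2×(-1) from Br⁻ and 4×(-1) from Cl⁻ sum to -6; with overall charge -3, Mn is +3.
Mn is in group 7, so Mn³⁺ is d⁴ (7 − 3 = 4).
High-spin: t₂g³ eg¹, CFSE = -0.6Δ₀ = -9186 cm⁻¹.
Low-spin: t₂g⁴ eg⁰, orbital CFSE = -1.6Δ₀ = -24496 cm⁻¹; plus 1 excess pair × P = +26290 cm⁻¹; total 1794 cm⁻¹.
E(LS) − E(HS) = 1794 − (-9186) = 10980 cm⁻¹.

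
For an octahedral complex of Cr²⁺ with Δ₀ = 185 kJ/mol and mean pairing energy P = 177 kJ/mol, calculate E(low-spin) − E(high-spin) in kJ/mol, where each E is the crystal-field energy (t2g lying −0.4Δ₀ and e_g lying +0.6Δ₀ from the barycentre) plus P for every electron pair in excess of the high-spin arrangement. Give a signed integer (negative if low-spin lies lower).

Cr²⁺: group 6, so d-count = 6 − 2 = 4.
In the high-spin limit (t2g^3 e_g^1) the orbital term is -0.6Δ₀ = -111 kJ/mol, with no excess pairing.
Low-spin t2g^4 e_g^0 gives -1.6Δ₀ = -296 kJ/mol, but forming 1 extra pair costs 1P = 177 kJ/mol, so E(LS) = -296 + 177 = -119 kJ/mol.
Thus E(LS) − E(HS) = -8 kJ/mol.

-8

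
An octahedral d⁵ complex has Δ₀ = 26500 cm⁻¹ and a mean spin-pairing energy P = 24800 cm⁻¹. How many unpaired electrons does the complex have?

Here Δ₀ > P (26500 > 24800), so the low-spin state is favoured.
Configuration: t₂g⁵ eg⁰.
Unpaired electrons: 1.

1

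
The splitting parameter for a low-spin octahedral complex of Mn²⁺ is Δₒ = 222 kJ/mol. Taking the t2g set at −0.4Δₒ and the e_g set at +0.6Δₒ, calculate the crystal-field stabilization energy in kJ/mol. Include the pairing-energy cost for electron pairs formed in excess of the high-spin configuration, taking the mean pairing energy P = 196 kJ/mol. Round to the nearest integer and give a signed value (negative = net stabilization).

-52

Mn²⁺: group 7, so d-count = 7 − 2 = 5.
Configuration: t2g^5 e_g^0.
Orbital CFSE = 5(-0.4) + 0(0.6) = -2.0Δₒ = -2.0 × 222 = -444 kJ/mol.
Pairing penalty: 2 pairs vs 0 in the high-spin reference → 2 extra × P = 392 kJ/mol.
Net CFSE = -444 + 392 = -52 kJ/mol.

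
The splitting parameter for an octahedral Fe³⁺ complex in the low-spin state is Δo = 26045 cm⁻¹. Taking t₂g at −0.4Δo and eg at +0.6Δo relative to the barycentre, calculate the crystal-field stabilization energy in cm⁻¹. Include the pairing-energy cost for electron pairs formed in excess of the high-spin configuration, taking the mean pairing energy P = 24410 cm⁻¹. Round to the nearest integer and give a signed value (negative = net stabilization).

-3270

Fe is in group 8, so Fe³⁺ is d⁵ (8 − 3 = 5).
Electron filling gives t₂g⁵ eg⁰.
The orbital stabilization is -2.0Δo = -2.0 × 26045 = -52090 cm⁻¹.
High-spin d⁵ would be t₂g³ eg² with 0 pairs; low-spin has 2, so 2 excess pairs cost +2P = +48820 cm⁻¹.
Combining: -52090 + 48820 = -3270 cm⁻¹.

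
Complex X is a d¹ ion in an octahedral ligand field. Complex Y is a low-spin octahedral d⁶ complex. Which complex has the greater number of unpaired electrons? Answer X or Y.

X: t₂g¹ eg⁰ → 1 unpaired.
Y: t₂g⁶ eg⁰ → 0 unpaired.
So X has more unpaired electrons.

X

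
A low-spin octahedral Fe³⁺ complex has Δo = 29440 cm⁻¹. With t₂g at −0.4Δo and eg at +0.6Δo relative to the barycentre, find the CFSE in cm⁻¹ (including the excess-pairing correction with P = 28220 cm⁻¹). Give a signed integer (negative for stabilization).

Fe³⁺: group 8, so d-count = 8 − 3 = 5.
Configuration: t₂g⁵ eg⁰.
Orbital CFSE = 5(-0.4) + 0(0.6) = -2.0Δo = -2.0 × 29440 = -58880 cm⁻¹.
Relative to high-spin t₂g³ eg² (0 paired), the low-spin configuration has 2 additional pairs, contributing +2 × 28220 = +56440 cm⁻¹.
Combining: -58880 + 56440 = -2440 cm⁻¹.

-2440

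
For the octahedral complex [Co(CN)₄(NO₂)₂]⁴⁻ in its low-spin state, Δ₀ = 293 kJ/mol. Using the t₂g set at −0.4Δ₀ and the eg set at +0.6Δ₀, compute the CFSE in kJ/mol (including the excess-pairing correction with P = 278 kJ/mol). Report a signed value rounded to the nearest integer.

Ligand charges: 4×(-1) from CN⁻ and 2×(-1) from NO₂⁻ sum to -6; with overall charge -4, Co is +2.
Co is in group 9, so Co²⁺ is d⁷ (9 − 2 = 7).
Electron filling gives t₂g⁶ eg¹.
The orbital stabilization is -1.8Δ₀ = -1.8 × 293 = -527 kJ/mol.
High-spin d⁷ would be t₂g⁵ eg² with 2 pairs; low-spin has 3, so 1 excess pair costs +1P = +278 kJ/mol.
Overall CFSE = -527 + 278 = -249 kJ/mol.

-249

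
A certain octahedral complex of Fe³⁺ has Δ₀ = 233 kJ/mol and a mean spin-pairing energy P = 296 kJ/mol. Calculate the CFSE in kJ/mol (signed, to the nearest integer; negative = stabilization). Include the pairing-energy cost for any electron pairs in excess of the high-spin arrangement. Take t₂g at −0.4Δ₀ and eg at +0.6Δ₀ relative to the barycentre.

Fe sits in group 8; removing 3 electrons leaves Fe³⁺ with 8 − 3 = 5 d electrons.
Here Δ₀ < P (233 < 296), so the high-spin state is favoured.
Filling d⁵ accordingly: t₂g³ eg².
Orbital CFSE = 0.0Δ₀ = 0.0 × 233 = 0 kJ/mol.
High-spin has no excess pairs, so no pairing correction applies.

0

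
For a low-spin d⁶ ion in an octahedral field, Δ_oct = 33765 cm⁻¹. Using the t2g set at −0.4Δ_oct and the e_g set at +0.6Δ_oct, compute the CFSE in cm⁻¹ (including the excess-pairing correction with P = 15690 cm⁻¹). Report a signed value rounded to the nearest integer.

Configuration: t2g^6 e_g^0.
The orbital stabilization is -2.4Δ_oct = -2.4 × 33765 = -81036 cm⁻¹.
Pairing penalty: 3 pairs vs 1 in the high-spin reference → 2 extra × P = 31380 cm⁻¹.
Net CFSE = -81036 + 31380 = -49656 cm⁻¹.

-49656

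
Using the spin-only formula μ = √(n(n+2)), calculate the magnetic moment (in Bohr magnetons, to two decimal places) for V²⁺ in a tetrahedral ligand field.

3.87 Bohr magnetons

V²⁺: group 5, so d-count = 5 − 2 = 3.
Tetrahedral fields are weak (Δₜ ≈ 4/9 Δₒ), so electrons fill high-spin.
Configuration: e² t₂¹ → 3 unpaired electrons.
μ(spin-only) = √[3(3+2)] = √15 ≈ 3.87 Bohr magnetons.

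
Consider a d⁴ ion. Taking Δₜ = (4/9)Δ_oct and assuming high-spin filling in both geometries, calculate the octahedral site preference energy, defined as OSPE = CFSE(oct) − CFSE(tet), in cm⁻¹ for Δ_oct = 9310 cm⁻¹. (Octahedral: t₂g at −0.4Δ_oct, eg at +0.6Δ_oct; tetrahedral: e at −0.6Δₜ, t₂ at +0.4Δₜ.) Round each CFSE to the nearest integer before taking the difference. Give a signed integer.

In an octahedral site d⁴ (HS) is t₂g³ eg¹, giving CFSE(oct) = -0.6Δ_oct = -5586 cm⁻¹.
Tetrahedral e² t₂² gives -0.4Δₜ = -0.4 × (4/9) × 9310 = -1655 cm⁻¹.
Subtracting, OSPE = -5586 − (-1655) = -3931 cm⁻¹.

-3931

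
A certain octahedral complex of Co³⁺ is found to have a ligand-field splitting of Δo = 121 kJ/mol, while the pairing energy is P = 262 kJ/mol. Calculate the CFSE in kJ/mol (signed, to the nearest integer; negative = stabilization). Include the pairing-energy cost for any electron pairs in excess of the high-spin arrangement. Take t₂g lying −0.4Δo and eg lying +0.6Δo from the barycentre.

-48

Co is in group 9, so Co³⁺ is d⁶ (9 − 3 = 6).
Since Δo = 121 kJ/mol < P = 262 kJ/mol, the complex adopts the high-spin configuration.
Filling d⁶ accordingly: t₂g⁴ eg².
Orbital CFSE = -0.4Δo = -0.4 × 121 = -48 kJ/mol.
High-spin has no excess pairs, so no pairing correction applies.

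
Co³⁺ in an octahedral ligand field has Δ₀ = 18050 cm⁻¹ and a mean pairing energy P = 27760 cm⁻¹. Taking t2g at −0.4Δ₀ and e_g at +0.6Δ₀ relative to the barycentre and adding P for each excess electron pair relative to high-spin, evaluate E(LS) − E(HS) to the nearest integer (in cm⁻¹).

Co is in group 9, so Co³⁺ is d⁶ (9 − 3 = 6).
High-spin: t2g^4 e_g^2, CFSE = -0.4Δ₀ = -7220 cm⁻¹.
Low-spin t2g^6 e_g^0 gives -2.4Δ₀ = -43320 cm⁻¹, but forming 2 extra pairs costs 2P = 55520 cm⁻¹, so E(LS) = -43320 + 55520 = 12200 cm⁻¹.
E(LS) − E(HS) = 12200 − (-7220) = 19420 cm⁻¹.

19420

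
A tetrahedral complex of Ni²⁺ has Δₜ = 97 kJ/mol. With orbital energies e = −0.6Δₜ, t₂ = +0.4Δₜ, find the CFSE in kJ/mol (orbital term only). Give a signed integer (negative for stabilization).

-78

Ni²⁺: group 10, so d-count = 10 − 2 = 8.
Tetrahedral fields are weak (Δₜ ≈ 4/9 Δₒ), so electrons fill high-spin.
The d⁸ electrons fill as e⁴ t₂⁴.
CFSE(orbital) = 4×(-0.6Δₜ) + 4×(0.4Δₜ) = -0.8Δₜ; with Δₜ = 97 kJ/mol that is -78 kJ/mol.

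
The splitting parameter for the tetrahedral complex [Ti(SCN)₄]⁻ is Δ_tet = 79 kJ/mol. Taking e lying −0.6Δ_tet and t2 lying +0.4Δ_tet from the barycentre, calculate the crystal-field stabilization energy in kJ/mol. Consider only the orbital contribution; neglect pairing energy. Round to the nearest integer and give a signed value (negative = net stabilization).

-47

Each SCN⁻ contributes -1; 4 × (-1) = -4. With overall charge -1, Ti is in the +3 oxidation state.
Ti is in group 4, so Ti³⁺ is d¹ (4 − 3 = 1).
With tetrahedral geometry the complex is necessarily high-spin.
Configuration: e^1 t2^0.
The orbital stabilization is -0.6Δ_tet = -0.6 × 79 = -47 kJ/mol.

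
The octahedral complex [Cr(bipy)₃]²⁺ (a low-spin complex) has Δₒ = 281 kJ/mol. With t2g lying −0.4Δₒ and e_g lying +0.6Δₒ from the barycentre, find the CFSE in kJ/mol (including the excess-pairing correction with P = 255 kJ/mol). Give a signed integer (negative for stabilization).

bipy is neutral, so the +2 overall charge sits on Cr: oxidation state +2.
Cr sits in group 6; removing 2 electrons leaves Cr²⁺ with 6 − 2 = 4 d electrons.
Configuration: t2g^4 e_g^0.
The orbital stabilization is -1.6Δₒ = -1.6 × 281 = -450 kJ/mol.
High-spin d⁴ would be t2g^3 e_g^1 with 0 pairs; low-spin has 1, so 1 excess pair costs +1P = +255 kJ/mol.
Overall CFSE = -450 + 255 = -195 kJ/mol.

-195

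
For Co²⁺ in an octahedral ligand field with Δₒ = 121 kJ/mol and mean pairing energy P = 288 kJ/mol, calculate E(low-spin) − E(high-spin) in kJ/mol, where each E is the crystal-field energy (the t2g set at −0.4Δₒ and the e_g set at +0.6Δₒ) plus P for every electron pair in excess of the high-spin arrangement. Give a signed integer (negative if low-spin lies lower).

167

Co sits in group 9; removing 2 electrons leaves Co²⁺ with 9 − 2 = 7 d electrons.
High-spin: t2g^5 e_g^2, CFSE = -0.8Δₒ = -97 kJ/mol.
Low-spin t2g^6 e_g^1 gives -1.8Δₒ = -218 kJ/mol, but forming 1 extra pair costs 1P = 288 kJ/mol, so E(LS) = -218 + 288 = 70 kJ/mol.
Thus E(LS) − E(HS) = 167 kJ/mol.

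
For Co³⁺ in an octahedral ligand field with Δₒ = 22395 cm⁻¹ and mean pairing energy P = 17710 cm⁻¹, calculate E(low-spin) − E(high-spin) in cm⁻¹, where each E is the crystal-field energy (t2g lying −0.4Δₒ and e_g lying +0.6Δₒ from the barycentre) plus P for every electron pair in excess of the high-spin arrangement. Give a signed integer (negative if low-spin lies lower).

-9370

Co is in group 9, so Co³⁺ is d⁶ (9 − 3 = 6).
In the high-spin limit (t2g^4 e_g^2) the orbital term is -0.4Δₒ = -8958 cm⁻¹, with no excess pairing.
Low-spin t2g^6 e_g^0 gives -2.4Δₒ = -53748 cm⁻¹, but forming 2 extra pairs costs 2P = 35420 cm⁻¹, so E(LS) = -53748 + 35420 = -18328 cm⁻¹.
The difference is -18328 − (-8958) = -9370 cm⁻¹, so low-spin lies lower.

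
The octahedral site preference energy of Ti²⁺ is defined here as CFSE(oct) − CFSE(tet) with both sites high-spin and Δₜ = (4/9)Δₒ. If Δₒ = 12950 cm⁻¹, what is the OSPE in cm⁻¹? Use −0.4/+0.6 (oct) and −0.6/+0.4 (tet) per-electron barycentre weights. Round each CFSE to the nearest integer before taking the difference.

-3453

Group 4 minus oxidation state +2 gives a d² configuration for Ti²⁺.
Octahedral (high-spin): t₂g² eg⁰, CFSE = 2(−0.4) + 0(+0.6) = -0.8Δₒ = -0.8 × 12950 = -10360 cm⁻¹.
Tetrahedral: e² t₂⁰, CFSE = 2(−0.6) + 0(+0.4) = -1.2Δₜ = -1.2 × (4/9) × 12950 = -6907 cm⁻¹.
OSPE = -10360 − (-6907) = -3453 cm⁻¹.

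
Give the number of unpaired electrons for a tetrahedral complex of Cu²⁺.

Cu is in group 11, so Cu²⁺ is d⁹ (11 − 2 = 9).
Tetrahedral splitting is small, so the complex is high-spin.
Configuration: e⁴ t₂⁵, giving 1 unpaired electron.

1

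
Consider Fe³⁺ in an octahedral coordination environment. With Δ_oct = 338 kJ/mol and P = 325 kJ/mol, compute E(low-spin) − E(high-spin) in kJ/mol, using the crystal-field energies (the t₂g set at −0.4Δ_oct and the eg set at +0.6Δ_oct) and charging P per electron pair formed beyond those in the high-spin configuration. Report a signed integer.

-26

Fe is in group 8, so Fe³⁺ is d⁵ (8 − 3 = 5).
High-spin d⁵ fills as t₂g³ eg² with CFSE 3(−0.4) + 2(+0.6) = 0.0Δ_oct = 0 kJ/mol.
Low-spin: t₂g⁵ eg⁰, orbital CFSE = -2.0Δ_oct = -676 kJ/mol; plus 2 excess pairs × P = +650 kJ/mol; total -26 kJ/mol.
The difference is -26 − (0) = -26 kJ/mol, so low-spin lies lower.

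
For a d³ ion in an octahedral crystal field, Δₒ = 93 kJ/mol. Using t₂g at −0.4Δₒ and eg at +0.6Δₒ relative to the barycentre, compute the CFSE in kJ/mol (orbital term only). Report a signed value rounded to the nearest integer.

For octahedral d³ the high- and low-spin configurations coincide.
The d³ electrons fill as t₂g³ eg⁰.
CFSE(orbital) = 3×(-0.4Δₒ) + 0×(0.6Δₒ) = -1.2Δₒ; with Δₒ = 93 kJ/mol that is -112 kJ/mol.

-112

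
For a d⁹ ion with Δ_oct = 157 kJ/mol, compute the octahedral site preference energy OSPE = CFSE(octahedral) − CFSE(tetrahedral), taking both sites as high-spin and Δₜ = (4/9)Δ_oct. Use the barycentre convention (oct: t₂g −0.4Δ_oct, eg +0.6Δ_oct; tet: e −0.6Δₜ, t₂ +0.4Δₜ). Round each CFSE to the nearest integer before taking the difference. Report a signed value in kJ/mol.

Octahedral high-spin t₂g⁶ eg³: CFSE = -0.6 × 157 = -94 kJ/mol.
In a tetrahedral site the filling is e⁴ t₂⁵: CFSE(tet) = -0.4Δₜ = -0.4 × (4/9)(157) = -28 kJ/mol.
OSPE = -94 − (-28) = -66 kJ/mol.

-66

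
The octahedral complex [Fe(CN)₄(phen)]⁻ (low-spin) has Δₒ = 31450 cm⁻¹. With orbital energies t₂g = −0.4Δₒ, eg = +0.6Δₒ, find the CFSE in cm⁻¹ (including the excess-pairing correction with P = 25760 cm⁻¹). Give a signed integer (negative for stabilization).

Ligand charges: 4×(-1) from CN⁻ and 1×(+0) from phen sum to -4; with overall charge -1, Fe is +3.
Fe³⁺: group 8, so d-count = 8 − 3 = 5.
Electron filling gives t₂g⁵ eg⁰.
Orbital CFSE = 5(-0.4) + 0(0.6) = -2.0Δₒ = -2.0 × 31450 = -62900 cm⁻¹.
Pairing penalty: 2 pairs vs 0 in the high-spin reference → 2 extra × P = 51520 cm⁻¹.
Combining: -62900 + 51520 = -11380 cm⁻¹.

-11380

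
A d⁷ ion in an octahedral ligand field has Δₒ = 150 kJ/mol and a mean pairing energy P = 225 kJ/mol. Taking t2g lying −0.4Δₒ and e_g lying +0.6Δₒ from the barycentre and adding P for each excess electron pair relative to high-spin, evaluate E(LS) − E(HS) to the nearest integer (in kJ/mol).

High-spin: t2g^5 e_g^2, CFSE = -0.8Δₒ = -120 kJ/mol.
For low-spin the configuration is t2g^6 e_g^1: orbital energy -1.8 × 150 = -270 kJ/mol, and 1 additional pair relative to high-spin adds 225 kJ/mol, giving -45 kJ/mol.
Thus E(LS) − E(HS) = 75 kJ/mol.

75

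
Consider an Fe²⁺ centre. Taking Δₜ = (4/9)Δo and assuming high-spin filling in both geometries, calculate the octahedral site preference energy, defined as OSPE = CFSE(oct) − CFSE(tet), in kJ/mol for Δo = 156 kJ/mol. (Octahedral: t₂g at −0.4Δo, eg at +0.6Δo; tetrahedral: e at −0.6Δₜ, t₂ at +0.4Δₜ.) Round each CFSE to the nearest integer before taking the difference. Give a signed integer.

Fe is in group 8, so Fe²⁺ is d⁶ (8 − 2 = 6).
Octahedral high-spin t2g^4 e_g^2: CFSE = -0.4 × 156 = -62 kJ/mol.
Tetrahedral: e^3 t2^3, CFSE = 3(−0.6) + 3(+0.4) = -0.6Δₜ = -0.6 × (4/9) × 156 = -42 kJ/mol.
OSPE = CFSE(oct) − CFSE(tet) = -62 − (-42) = -20 kJ/mol.

-20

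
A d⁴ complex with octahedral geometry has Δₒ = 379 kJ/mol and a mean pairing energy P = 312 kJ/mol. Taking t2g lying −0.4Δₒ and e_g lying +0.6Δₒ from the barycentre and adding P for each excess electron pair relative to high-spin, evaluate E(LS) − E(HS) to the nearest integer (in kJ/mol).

In the high-spin limit (t2g^3 e_g^1) the orbital term is -0.6Δₒ = -227 kJ/mol, with no excess pairing.
For low-spin the configuration is t2g^4 e_g^0: orbital energy -1.6 × 379 = -606 kJ/mol, and 1 additional pair relative to high-spin adds 312 kJ/mol, giving -294 kJ/mol.
The difference is -294 − (-227) = -67 kJ/mol, so low-spin lies lower.

-67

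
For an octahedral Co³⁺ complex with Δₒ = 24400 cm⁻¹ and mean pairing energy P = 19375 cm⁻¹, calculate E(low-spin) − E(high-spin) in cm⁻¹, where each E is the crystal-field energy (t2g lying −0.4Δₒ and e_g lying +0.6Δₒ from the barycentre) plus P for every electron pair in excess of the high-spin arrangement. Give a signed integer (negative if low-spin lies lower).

-10050

Group 9 minus oxidation state +3 gives a d⁶ configuration for Co³⁺.
High-spin: t2g^4 e_g^2, CFSE = -0.4Δₒ = -9760 cm⁻¹.
Low-spin t2g^6 e_g^0 gives -2.4Δₒ = -58560 cm⁻¹, but forming 2 extra pairs costs 2P = 38750 cm⁻¹, so E(LS) = -58560 + 38750 = -19810 cm⁻¹.
Thus E(LS) − E(HS) = -10050 cm⁻¹.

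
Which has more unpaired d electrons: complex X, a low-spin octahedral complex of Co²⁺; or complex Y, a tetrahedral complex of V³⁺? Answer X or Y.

X: Co sits in group 9; removing 2 electrons leaves Co²⁺ with 9 − 2 = 7 d electrons; t2g^6 e_g^1 → 1 unpaired.
Y: V³⁺: group 5, so d-count = 5 − 3 = 2; Tetrahedral fields are weak (Δₜ ≈ 4/9 Δₒ), so electrons fill high-spin; e² t₂⁰ → 2 unpaired.
So Y has more unpaired electrons.

Y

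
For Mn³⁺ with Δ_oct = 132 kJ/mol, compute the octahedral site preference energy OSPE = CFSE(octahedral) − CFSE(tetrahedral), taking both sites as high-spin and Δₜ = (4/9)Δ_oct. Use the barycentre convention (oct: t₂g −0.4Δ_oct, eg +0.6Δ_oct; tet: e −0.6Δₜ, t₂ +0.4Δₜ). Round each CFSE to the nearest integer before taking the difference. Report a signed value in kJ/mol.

Group 7 minus oxidation state +3 gives a d⁴ configuration for Mn³⁺.
In an octahedral site d⁴ (HS) is t₂g³ eg¹, giving CFSE(oct) = -0.6Δ_oct = -79 kJ/mol.
Tetrahedral e² t₂² gives -0.4Δₜ = -0.4 × (4/9) × 132 = -23 kJ/mol.
OSPE = -79 − (-23) = -56 kJ/mol.

-56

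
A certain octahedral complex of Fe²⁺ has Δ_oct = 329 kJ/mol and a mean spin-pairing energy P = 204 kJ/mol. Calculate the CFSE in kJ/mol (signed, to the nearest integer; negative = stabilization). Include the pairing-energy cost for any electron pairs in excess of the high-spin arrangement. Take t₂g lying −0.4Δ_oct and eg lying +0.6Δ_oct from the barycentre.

-382

Fe is in group 8, so Fe²⁺ is d⁶ (8 − 2 = 6).
Since Δ_oct = 329 kJ/mol > P = 204 kJ/mol, the complex adopts the low-spin configuration.
That gives t₂g⁶ eg⁰.
Orbital CFSE = -2.4Δ_oct = -2.4 × 329 = -790 kJ/mol.
Excess pairs vs high-spin: 3 − 1 = 2; pairing cost = +408 kJ/mol.
Net CFSE = -790 + 408 = -382 kJ/mol.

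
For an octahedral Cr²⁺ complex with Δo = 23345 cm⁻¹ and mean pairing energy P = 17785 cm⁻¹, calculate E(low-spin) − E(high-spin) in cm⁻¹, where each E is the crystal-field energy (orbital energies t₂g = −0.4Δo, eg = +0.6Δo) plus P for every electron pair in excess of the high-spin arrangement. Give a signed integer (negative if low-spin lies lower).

-5560

Cr is in group 6, so Cr²⁺ is d⁴ (6 − 2 = 4).
In the high-spin limit (t₂g³ eg¹) the orbital term is -0.6Δo = -14007 cm⁻¹, with no excess pairing.
For low-spin the configuration is t₂g⁴ eg⁰: orbital energy -1.6 × 23345 = -37352 cm⁻¹, and 1 additional pair relative to high-spin adds 17785 cm⁻¹, giving -19567 cm⁻¹.
Thus E(LS) − E(HS) = -5560 cm⁻¹.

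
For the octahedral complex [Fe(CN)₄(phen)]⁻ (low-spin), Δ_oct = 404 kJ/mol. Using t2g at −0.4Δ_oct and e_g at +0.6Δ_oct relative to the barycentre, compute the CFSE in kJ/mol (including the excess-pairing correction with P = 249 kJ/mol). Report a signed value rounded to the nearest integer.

-310

Ligand charges: 4×(-1) from CN⁻ and 1×(+0) from phen sum to -4; with overall charge -1, Fe is +3.
Fe is in group 8, so Fe³⁺ is d⁵ (8 − 3 = 5).
Electron filling gives t2g^5 e_g^0.
CFSE(orbital) = 5×(-0.4Δ_oct) + 0×(0.6Δ_oct) = -2.0Δ_oct; with Δ_oct = 404 kJ/mol that is -808 kJ/mol.
High-spin d⁵ would be t2g^3 e_g^2 with 0 pairs; low-spin has 2, so 2 excess pairs cost +2P = +498 kJ/mol.
Net CFSE = -808 + 498 = -310 kJ/mol.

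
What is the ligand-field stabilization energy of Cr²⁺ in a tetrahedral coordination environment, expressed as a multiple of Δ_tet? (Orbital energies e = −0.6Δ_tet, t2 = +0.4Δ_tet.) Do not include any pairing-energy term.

-0.4 Δ_tet

Cr is in group 6, so Cr²⁺ is d⁴ (6 − 2 = 4).
Tetrahedral splitting is small, so the complex is high-spin.
Configuration: e^2 t2^2.
CFSE = 2(-0.6Δ_tet) + 2(0.4Δ_tet) = -1.2Δ_tet + 0.8Δ_tet = -0.4Δ_tet.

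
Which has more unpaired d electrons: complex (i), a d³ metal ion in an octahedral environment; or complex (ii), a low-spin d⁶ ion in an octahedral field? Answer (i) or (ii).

(i): t₂g³ eg⁰ → 3 unpaired.
(ii): t₂g⁶ eg⁰ → 0 unpaired.
So (i) has more unpaired electrons.

(i)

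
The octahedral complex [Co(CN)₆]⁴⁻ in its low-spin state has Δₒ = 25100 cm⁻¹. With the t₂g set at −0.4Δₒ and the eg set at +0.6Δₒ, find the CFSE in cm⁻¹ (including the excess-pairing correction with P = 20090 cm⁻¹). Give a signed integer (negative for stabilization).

Each CN⁻ contributes -1; 6 × (-1) = -6. With overall charge -4, Co is in the +2 oxidation state.
Co²⁺: group 9, so d-count = 9 − 2 = 7.
Configuration: t₂g⁶ eg¹.
CFSE(orbital) = 6×(-0.4Δₒ) + 1×(0.6Δₒ) = -1.8Δₒ; with Δₒ = 25100 cm⁻¹ that is -45180 cm⁻¹.
Relative to high-spin t₂g⁵ eg² (2 paired), the low-spin configuration has 1 additional pair, contributing +1 × 20090 = +20090 cm⁻¹.
Combining: -45180 + 20090 = -25090 cm⁻¹.

-25090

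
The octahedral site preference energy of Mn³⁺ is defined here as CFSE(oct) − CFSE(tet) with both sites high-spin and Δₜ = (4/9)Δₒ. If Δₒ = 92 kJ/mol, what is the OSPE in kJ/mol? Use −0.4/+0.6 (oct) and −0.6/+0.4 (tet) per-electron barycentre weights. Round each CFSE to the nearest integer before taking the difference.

-39

Mn is in group 7, so Mn³⁺ is d⁴ (7 − 3 = 4).
Octahedral (high-spin): t₂g³ eg¹, CFSE = 3(−0.4) + 1(+0.6) = -0.6Δₒ = -0.6 × 92 = -55 kJ/mol.
Tetrahedral: e² t₂², CFSE = 2(−0.6) + 2(+0.4) = -0.4Δₜ = -0.4 × (4/9) × 92 = -16 kJ/mol.
OSPE = -55 − (-16) = -39 kJ/mol.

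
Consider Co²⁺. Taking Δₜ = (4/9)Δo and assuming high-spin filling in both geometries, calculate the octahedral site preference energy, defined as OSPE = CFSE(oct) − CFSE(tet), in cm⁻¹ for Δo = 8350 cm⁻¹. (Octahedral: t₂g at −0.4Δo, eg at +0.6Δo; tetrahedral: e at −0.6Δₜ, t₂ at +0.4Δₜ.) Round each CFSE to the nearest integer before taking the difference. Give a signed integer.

-2227

Co is in group 9, so Co²⁺ is d⁷ (9 − 2 = 7).
In an octahedral site d⁷ (HS) is t2g^5 e_g^2, giving CFSE(oct) = -0.8Δo = -6680 cm⁻¹.
Tetrahedral: e^4 t2^3, CFSE = 4(−0.6) + 3(+0.4) = -1.2Δₜ = -1.2 × (4/9) × 8350 = -4453 cm⁻¹.
Subtracting, OSPE = -6680 − (-4453) = -2227 cm⁻¹.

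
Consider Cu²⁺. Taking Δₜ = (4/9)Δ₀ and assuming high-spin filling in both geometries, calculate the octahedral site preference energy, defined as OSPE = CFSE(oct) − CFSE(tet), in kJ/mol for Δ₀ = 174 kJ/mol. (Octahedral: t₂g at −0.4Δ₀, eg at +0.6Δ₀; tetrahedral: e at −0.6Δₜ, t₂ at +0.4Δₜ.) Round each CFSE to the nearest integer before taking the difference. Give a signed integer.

-73

Group 11 minus oxidation state +2 gives a d⁹ configuration for Cu²⁺.
Octahedral (high-spin): t₂g⁶ eg³, CFSE = 6(−0.4) + 3(+0.6) = -0.6Δ₀ = -0.6 × 174 = -104 kJ/mol.
In a tetrahedral site the filling is e⁴ t₂⁵: CFSE(tet) = -0.4Δₜ = -0.4 × (4/9)(174) = -31 kJ/mol.
Subtracting, OSPE = -104 − (-31) = -73 kJ/mol.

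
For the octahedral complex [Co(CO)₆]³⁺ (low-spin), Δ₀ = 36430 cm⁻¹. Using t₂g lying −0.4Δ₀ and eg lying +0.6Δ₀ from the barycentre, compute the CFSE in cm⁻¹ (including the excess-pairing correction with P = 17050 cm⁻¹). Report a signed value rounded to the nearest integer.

CO is neutral, so the +3 overall charge sits on Co: oxidation state +3.
Co sits in group 9; removing 3 electrons leaves Co³⁺ with 9 − 3 = 6 d electrons.
The d⁶ electrons fill as t₂g⁶ eg⁰.
Orbital CFSE = 6(-0.4) + 0(0.6) = -2.4Δ₀ = -2.4 × 36430 = -87432 cm⁻¹.
Relative to high-spin t₂g⁴ eg² (1 paired), the low-spin configuration has 2 additional pairs, contributing +2 × 17050 = +34100 cm⁻¹.
Overall CFSE = -87432 + 34100 = -53332 cm⁻¹.

-53332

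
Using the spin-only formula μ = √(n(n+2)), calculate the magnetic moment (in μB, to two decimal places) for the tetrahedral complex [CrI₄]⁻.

3.87 μB

Each I⁻ contributes -1; 4 × (-1) = -4. With overall charge -1, Cr is in the +3 oxidation state.
Group 6 minus oxidation state +3 gives a d³ configuration for Cr³⁺.
Tetrahedral splitting is small, so the complex is high-spin.
Configuration: e^2 t2^1 → 3 unpaired electrons.
μ(spin-only) = √[3(3+2)] = √15 ≈ 3.87 μB.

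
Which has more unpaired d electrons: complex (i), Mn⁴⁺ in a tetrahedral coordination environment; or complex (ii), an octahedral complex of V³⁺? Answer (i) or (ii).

(i)

(i): Mn⁴⁺: group 7, so d-count = 7 − 4 = 3; Tetrahedral splitting is small, so the complex is high-spin; e² t₂¹ → 3 unpaired.
(ii): V³⁺: group 5, so d-count = 5 − 3 = 2; t₂g² eg⁰ → 2 unpaired.
So (i) has more unpaired electrons.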